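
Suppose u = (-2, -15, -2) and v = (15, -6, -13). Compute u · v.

u · v = (-2)·15 + (-15)·(-6) + (-2)·(-13) = -30 + 90 + 26 = 86

86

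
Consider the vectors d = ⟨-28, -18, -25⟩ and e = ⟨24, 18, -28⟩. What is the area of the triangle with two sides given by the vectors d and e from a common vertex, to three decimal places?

i: (-18)·(-28) - (-25)·18 = 504 - (-450) = 954
j: (-25)·24 - (-28)·(-28) = -600 - 784 = -1384
k: (-28)·18 - (-18)·24 = -504 - (-432) = -72
d × e = (954, -1384, -72)
|d × e| = √(954² + (-1384)² + (-72)²) = √2830756 ≈ 1682.4851
area = ½ · 1682.4851 ≈ 841.243

841.243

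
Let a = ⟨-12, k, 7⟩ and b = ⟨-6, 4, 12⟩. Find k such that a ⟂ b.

-39

a · b = (-12)·(-6) + k·4 + 7·12 = 156 + 4k
Set equal to 0: 4k = -156, so k = -39.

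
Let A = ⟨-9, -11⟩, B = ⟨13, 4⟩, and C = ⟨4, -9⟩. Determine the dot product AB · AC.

316

AB = B − A = (22, 15)
AC = C − A = (13, 2)
AB · AC = 22·13 + 15·2 = 286 + 30 = 316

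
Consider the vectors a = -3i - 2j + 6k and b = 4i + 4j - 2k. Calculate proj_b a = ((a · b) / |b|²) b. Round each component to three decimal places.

a · b = (-3)·4 + (-2)·4 + 6·(-2) = -12 - 8 - 12 = -32
|b|² = 16 + 16 + 4 = 36
proj_b a = (-32/36) · (4, 4, -2) ≈ (-3.556, -3.556, 1.778)

(-3.556, -3.556, 1.778)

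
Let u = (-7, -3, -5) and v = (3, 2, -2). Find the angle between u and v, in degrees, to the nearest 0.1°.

u · v = (-7)·3 + (-3)·2 + (-5)·(-2) = -21 - 6 + 10 = -17
|u|² = 49 + 9 + 25 = 83,  |u| = √83 ≈ 9.110434
|v|² = 9 + 4 + 4 = 17,  |v| = √17 ≈ 4.123106
cos θ = -17 / (9.110434 · 4.123106) ≈ -0.45257
θ = arccos(-0.45257) ≈ 116.9°

116.9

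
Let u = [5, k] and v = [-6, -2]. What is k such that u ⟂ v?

-15

u · v = 5·(-6) + k·(-2) = -30 - 2k
Set equal to 0: -2k = 30, so k = -15.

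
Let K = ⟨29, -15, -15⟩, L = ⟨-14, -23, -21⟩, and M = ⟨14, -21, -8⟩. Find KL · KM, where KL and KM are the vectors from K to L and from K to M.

KL = L − K = (-43, -8, -6)
KM = M − K = (-15, -6, 7)
KL · KM = (-43)·(-15) + (-8)·(-6) + (-6)·7 = 645 + 48 - 42 = 651

651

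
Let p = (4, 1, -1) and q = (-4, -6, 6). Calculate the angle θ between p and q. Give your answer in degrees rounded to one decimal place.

p · q = 4·(-4) + 1·(-6) + (-1)·6 = -16 - 6 - 6 = -28
|p|² = 16 + 1 + 1 = 18,  |p| = √18 ≈ 4.242641
|q|² = 16 + 36 + 36 = 88,  |q| = √88 ≈ 9.380832
cos θ = -28 / (4.242641 · 9.380832) ≈ -0.70353
θ = arccos(-0.70353) ≈ 134.7°

134.7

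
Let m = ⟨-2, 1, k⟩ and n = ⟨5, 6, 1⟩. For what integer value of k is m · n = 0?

m · n = (-2)·5 + 1·6 + k·1 = -4 + 1k
Set equal to 0: 1k = 4, so k = 4.

4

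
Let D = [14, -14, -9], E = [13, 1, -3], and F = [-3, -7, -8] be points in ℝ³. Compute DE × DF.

DE = (-1, 15, 6)
DF = (-17, 7, 1)
i: 15·1 - 6·7 = 15 - 42 = -27
j: 6·(-17) - (-1)·1 = -102 - (-1) = -101
k: (-1)·7 - 15·(-17) = -7 - (-255) = 248
DE × DF = (-27, -101, 248)

(-27, -101, 248)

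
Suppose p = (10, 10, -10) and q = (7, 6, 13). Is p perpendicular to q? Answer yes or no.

p · q = 10·7 + 10·6 + (-10)·13 = 70 + 60 - 130 = 0
Zero, so the vectors are orthogonal.

yes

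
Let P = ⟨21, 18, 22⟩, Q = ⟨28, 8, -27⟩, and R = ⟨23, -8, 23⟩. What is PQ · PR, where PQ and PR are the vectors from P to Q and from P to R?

225

PQ = Q − P = (7, -10, -49)
PR = R − P = (2, -26, 1)
PQ · PR = 7·2 + (-10)·(-26) + (-49)·1 = 14 + 260 - 49 = 225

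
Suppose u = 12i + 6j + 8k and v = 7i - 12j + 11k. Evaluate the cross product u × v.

(162, -76, -186)

i: 6·11 - 8·(-12) = 66 - (-96) = 162
j: 8·7 - 12·11 = 56 - 132 = -76
k: 12·(-12) - 6·7 = -144 - 42 = -186
u × v = (162, -76, -186)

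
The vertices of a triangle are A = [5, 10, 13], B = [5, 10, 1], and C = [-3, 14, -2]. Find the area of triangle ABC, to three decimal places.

53.666

AB = (0, 0, -12),  AC = (-8, 4, -15)
i: 0·(-15) - (-12)·4 = 0 - (-48) = 48
j: (-12)·(-8) - 0·(-15) = 96 - 0 = 96
k: 0·4 - 0·(-8) = 0 - 0 = 0
AB × AC = (48, 96, 0)
|AB × AC| = √11520 ≈ 107.3313
area = ½ · 107.3313 ≈ 53.666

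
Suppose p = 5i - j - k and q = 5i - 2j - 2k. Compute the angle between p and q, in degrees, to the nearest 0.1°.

p · q = 5·5 + (-1)·(-2) + (-1)·(-2) = 25 + 2 + 2 = 29
|p|² = 25 + 1 + 1 = 27,  |p| = √27 ≈ 5.196152
|q|² = 25 + 4 + 4 = 33,  |q| = √33 ≈ 5.744563
cos θ = 29 / (5.196152 · 5.744563) ≈ 0.97154
θ = arccos(0.97154) ≈ 13.7°

13.7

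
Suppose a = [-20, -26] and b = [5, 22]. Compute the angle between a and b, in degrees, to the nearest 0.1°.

155.2

a · b = (-20)·5 + (-26)·22 = -100 - 572 = -672
|a|² = 400 + 676 = 1076,  |a| = √1076 ≈ 32.802439
|b|² = 25 + 484 = 509,  |b| = √509 ≈ 22.561028
cos θ = -672 / (32.802439 · 22.561028) ≈ -0.90804
θ = arccos(-0.90804) ≈ 155.2°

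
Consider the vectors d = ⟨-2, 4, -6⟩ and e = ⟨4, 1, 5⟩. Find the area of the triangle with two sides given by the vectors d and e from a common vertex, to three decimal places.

i: 4·5 - (-6)·1 = 20 - (-6) = 26
j: (-6)·4 - (-2)·5 = -24 - (-10) = -14
k: (-2)·1 - 4·4 = -2 - 16 = -18
d × e = (26, -14, -18)
|d × e| = √(26² + (-14)² + (-18)²) = √1196 ≈ 34.5832
area = ½ · 34.5832 ≈ 17.292

17.292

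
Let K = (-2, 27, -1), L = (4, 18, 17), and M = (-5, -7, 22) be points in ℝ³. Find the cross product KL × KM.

KL = (6, -9, 18)
KM = (-3, -34, 23)
i: (-9)·23 - 18·(-34) = -207 - (-612) = 405
j: 18·(-3) - 6·23 = -54 - 138 = -192
k: 6·(-34) - (-9)·(-3) = -204 - 27 = -231
KL × KM = (405, -192, -231)

(405, -192, -231)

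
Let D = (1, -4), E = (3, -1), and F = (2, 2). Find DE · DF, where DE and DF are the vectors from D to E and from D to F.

20

DE = E − D = (2, 3)
DF = F − D = (1, 6)
DE · DF = 2·1 + 3·6 = 2 + 18 = 20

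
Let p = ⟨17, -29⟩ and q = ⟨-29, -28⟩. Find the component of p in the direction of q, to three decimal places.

7.913

p · q = 17·(-29) + (-29)·(-28) = -493 + 812 = 319
|q| = √(841 + 784) = √1625 ≈ 40.3113
comp_q p = 319 / √1625 ≈ 7.913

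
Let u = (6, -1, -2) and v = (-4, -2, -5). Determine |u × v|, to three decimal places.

i: (-1)·(-5) - (-2)·(-2) = 5 - 4 = 1
j: (-2)·(-4) - 6·(-5) = 8 - (-30) = 38
k: 6·(-2) - (-1)·(-4) = -12 - 4 = -16
u × v = (1, 38, -16)
|u × v| = √(1² + 38² + (-16)²) = √1701 ≈ 41.2432

41.243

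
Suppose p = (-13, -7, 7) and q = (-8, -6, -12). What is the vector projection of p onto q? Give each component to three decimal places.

(-2.033, -1.525, -3.049)

p · q = (-13)·(-8) + (-7)·(-6) + 7·(-12) = 104 + 42 - 84 = 62
|q|² = 64 + 36 + 144 = 244
proj_q p = (62/244) · (-8, -6, -12) ≈ (-2.033, -1.525, -3.049)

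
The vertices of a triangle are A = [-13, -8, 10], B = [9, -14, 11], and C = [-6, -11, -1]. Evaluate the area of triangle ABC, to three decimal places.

AB = (22, -6, 1),  AC = (7, -3, -11)
i: (-6)·(-11) - 1·(-3) = 66 - (-3) = 69
j: 1·7 - 22·(-11) = 7 - (-242) = 249
k: 22·(-3) - (-6)·7 = -66 - (-42) = -24
AB × AC = (69, 249, -24)
|AB × AC| = √67338 ≈ 259.4957
area = ½ · 259.4957 ≈ 129.748

129.748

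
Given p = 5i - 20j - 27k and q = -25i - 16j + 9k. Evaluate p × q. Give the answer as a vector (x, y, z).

(-612, 630, -580)

i: (-20)·9 - (-27)·(-16) = -180 - 432 = -612
j: (-27)·(-25) - 5·9 = 675 - 45 = 630
k: 5·(-16) - (-20)·(-25) = -80 - 500 = -580
p × q = (-612, 630, -580)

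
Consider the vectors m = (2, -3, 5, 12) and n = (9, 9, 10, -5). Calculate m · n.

-19

m · n = 2·9 + (-3)·9 + 5·10 + 12·(-5) = 18 - 27 + 50 - 60 = -19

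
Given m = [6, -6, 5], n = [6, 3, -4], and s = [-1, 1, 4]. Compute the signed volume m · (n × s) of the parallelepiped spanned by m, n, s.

n × s:
i: 3·4 - (-4)·1 = 12 - (-4) = 16
j: (-4)·(-1) - 6·4 = 4 - 24 = -20
k: 6·1 - 3·(-1) = 6 - (-3) = 9
n × s = (16, -20, 9)
m · (n × s) = 6·16 + (-6)·(-20) + 5·9 = 96 + 120 + 45 = 261

261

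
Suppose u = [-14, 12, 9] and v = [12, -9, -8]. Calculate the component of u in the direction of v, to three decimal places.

-20.471

u · v = (-14)·12 + 12·(-9) + 9·(-8) = -168 - 108 - 72 = -348
|v| = √(144 + 81 + 64) = √289 ≈ 17.0000
comp_v u = -348 / √289 ≈ -20.471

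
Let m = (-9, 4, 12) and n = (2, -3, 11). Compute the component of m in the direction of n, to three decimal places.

m · n = (-9)·2 + 4·(-3) + 12·11 = -18 - 12 + 132 = 102
|n| = √(4 + 9 + 121) = √134 ≈ 11.5758
comp_n m = 102 / √134 ≈ 8.811

8.811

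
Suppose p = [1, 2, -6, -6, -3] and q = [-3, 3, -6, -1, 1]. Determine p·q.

p · q = 1·(-3) + 2·3 + (-6)·(-6) + (-6)·(-1) + (-3)·1 = -3 + 6 + 36 + 6 - 3 = 42

42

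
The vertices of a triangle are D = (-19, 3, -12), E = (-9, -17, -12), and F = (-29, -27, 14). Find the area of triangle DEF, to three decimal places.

383.406

DE = (10, -20, 0),  DF = (-10, -30, 26)
i: (-20)·26 - 0·(-30) = -520 - 0 = -520
j: 0·(-10) - 10·26 = 0 - 260 = -260
k: 10·(-30) - (-20)·(-10) = -300 - 200 = -500
DE × DF = (-520, -260, -500)
|DE × DF| = √588000 ≈ 766.8116
area = ½ · 766.8116 ≈ 383.406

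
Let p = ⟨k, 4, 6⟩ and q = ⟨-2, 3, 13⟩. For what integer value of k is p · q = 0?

p · q = k·(-2) + 4·3 + 6·13 = 90 - 2k
Set equal to 0: -2k = -90, so k = 45.

45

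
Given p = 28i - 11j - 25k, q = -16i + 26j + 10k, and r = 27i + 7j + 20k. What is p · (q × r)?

q × r:
i: 26·20 - 10·7 = 520 - 70 = 450
j: 10·27 - (-16)·20 = 270 - (-320) = 590
k: (-16)·7 - 26·27 = -112 - 702 = -814
q × r = (450, 590, -814)
p · (q × r) = 28·450 + (-11)·590 + (-25)·(-814) = 12600 - 6490 + 20350 = 26460

26460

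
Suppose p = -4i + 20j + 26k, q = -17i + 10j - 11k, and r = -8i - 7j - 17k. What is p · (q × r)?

2142

q × r:
i: 10·(-17) - (-11)·(-7) = -170 - 77 = -247
j: (-11)·(-8) - (-17)·(-17) = 88 - 289 = -201
k: (-17)·(-7) - 10·(-8) = 119 - (-80) = 199
q × r = (-247, -201, 199)
p · (q × r) = (-4)·(-247) + 20·(-201) + 26·199 = 988 - 4020 + 5174 = 2142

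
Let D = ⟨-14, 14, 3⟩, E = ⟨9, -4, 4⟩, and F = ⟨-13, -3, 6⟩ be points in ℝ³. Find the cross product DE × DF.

DE = (23, -18, 1)
DF = (1, -17, 3)
i: (-18)·3 - 1·(-17) = -54 - (-17) = -37
j: 1·1 - 23·3 = 1 - 69 = -68
k: 23·(-17) - (-18)·1 = -391 - (-18) = -373
DE × DF = (-37, -68, -373)

(-37, -68, -373)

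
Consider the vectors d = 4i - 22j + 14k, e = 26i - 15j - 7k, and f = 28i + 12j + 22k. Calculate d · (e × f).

26160

e × f:
i: (-15)·22 - (-7)·12 = -330 - (-84) = -246
j: (-7)·28 - 26·22 = -196 - 572 = -768
k: 26·12 - (-15)·28 = 312 - (-420) = 732
e × f = (-246, -768, 732)
d · (e × f) = 4·(-246) + (-22)·(-768) + 14·732 = -984 + 16896 + 10248 = 26160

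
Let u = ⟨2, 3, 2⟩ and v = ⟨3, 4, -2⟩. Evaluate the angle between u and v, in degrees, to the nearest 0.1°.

u · v = 2·3 + 3·4 + 2·(-2) = 6 + 12 - 4 = 14
|u|² = 4 + 9 + 4 = 17,  |u| = √17 ≈ 4.123106
|v|² = 9 + 16 + 4 = 29,  |v| = √29 ≈ 5.385165
cos θ = 14 / (4.123106 · 5.385165) ≈ 0.63053
θ = arccos(0.63053) ≈ 50.9°

50.9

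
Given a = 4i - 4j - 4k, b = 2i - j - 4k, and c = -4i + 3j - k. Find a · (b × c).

b × c:
i: (-1)·(-1) - (-4)·3 = 1 - (-12) = 13
j: (-4)·(-4) - 2·(-1) = 16 - (-2) = 18
k: 2·3 - (-1)·(-4) = 6 - 4 = 2
b × c = (13, 18, 2)
a · (b × c) = 4·13 + (-4)·18 + (-4)·2 = 52 - 72 - 8 = -28

-28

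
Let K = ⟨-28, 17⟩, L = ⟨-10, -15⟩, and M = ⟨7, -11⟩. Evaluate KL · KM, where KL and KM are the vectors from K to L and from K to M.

1526

KL = L − K = (18, -32)
KM = M − K = (35, -28)
KL · KM = 18·35 + (-32)·(-28) = 630 + 896 = 1526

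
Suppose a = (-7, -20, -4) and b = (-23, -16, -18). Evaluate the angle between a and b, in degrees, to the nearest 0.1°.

39.6

a · b = (-7)·(-23) + (-20)·(-16) + (-4)·(-18) = 161 + 320 + 72 = 553
|a|² = 49 + 400 + 16 = 465,  |a| = √465 ≈ 21.563859
|b|² = 529 + 256 + 324 = 1109,  |b| = √1109 ≈ 33.301652
cos θ = 553 / (21.563859 · 33.301652) ≈ 0.77007
θ = arccos(0.77007) ≈ 39.6°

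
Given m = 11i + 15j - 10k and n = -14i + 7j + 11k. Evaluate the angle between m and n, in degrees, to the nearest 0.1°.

113.2

m · n = 11·(-14) + 15·7 + (-10)·11 = -154 + 105 - 110 = -159
|m|² = 121 + 225 + 100 = 446,  |m| = √446 ≈ 21.118712
|n|² = 196 + 49 + 121 = 366,  |n| = √366 ≈ 19.131126
cos θ = -159 / (21.118712 · 19.131126) ≈ -0.39354
θ = arccos(-0.39354) ≈ 113.2°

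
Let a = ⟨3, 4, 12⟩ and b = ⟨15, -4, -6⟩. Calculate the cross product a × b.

i: 4·(-6) - 12·(-4) = -24 - (-48) = 24
j: 12·15 - 3·(-6) = 180 - (-18) = 198
k: 3·(-4) - 4·15 = -12 - 60 = -72
a × b = (24, 198, -72)

(24, 198, -72)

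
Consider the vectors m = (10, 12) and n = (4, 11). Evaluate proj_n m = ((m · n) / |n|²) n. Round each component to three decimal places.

(5.022, 13.810)

m · n = 10·4 + 12·11 = 40 + 132 = 172
|n|² = 16 + 121 = 137
proj_n m = (172/137) · (4, 11) ≈ (5.022, 13.810)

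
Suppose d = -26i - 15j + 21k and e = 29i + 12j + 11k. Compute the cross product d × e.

(-417, 895, 123)

i: (-15)·11 - 21·12 = -165 - 252 = -417
j: 21·29 - (-26)·11 = 609 - (-286) = 895
k: (-26)·12 - (-15)·29 = -312 - (-435) = 123
d × e = (-417, 895, 123)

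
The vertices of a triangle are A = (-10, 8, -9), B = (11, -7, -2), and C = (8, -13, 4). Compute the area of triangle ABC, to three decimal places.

AB = (21, -15, 7),  AC = (18, -21, 13)
i: (-15)·13 - 7·(-21) = -195 - (-147) = -48
j: 7·18 - 21·13 = 126 - 273 = -147
k: 21·(-21) - (-15)·18 = -441 - (-270) = -171
AB × AC = (-48, -147, -171)
|AB × AC| = √53154 ≈ 230.5515
area = ½ · 230.5515 ≈ 115.276

115.276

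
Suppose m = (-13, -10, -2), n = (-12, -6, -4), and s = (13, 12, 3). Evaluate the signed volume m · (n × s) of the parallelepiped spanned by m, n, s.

-98

n × s:
i: (-6)·3 - (-4)·12 = -18 - (-48) = 30
j: (-4)·13 - (-12)·3 = -52 - (-36) = -16
k: (-12)·12 - (-6)·13 = -144 - (-78) = -66
n × s = (30, -16, -66)
m · (n × s) = (-13)·30 + (-10)·(-16) + (-2)·(-66) = -390 + 160 + 132 = -98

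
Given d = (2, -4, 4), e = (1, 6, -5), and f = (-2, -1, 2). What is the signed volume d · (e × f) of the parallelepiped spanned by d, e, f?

26

e × f:
i: 6·2 - (-5)·(-1) = 12 - 5 = 7
j: (-5)·(-2) - 1·2 = 10 - 2 = 8
k: 1·(-1) - 6·(-2) = -1 - (-12) = 11
e × f = (7, 8, 11)
d · (e × f) = 2·7 + (-4)·8 + 4·11 = 14 - 32 + 44 = 26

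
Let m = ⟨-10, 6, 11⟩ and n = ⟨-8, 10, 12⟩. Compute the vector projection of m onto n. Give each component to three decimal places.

m · n = (-10)·(-8) + 6·10 + 11·12 = 80 + 60 + 132 = 272
|n|² = 64 + 100 + 144 = 308
proj_n m = (272/308) · (-8, 10, 12) ≈ (-7.065, 8.831, 10.597)

(-7.065, 8.831, 10.597)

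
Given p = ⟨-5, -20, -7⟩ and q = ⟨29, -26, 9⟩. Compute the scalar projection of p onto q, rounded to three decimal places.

7.805

p · q = (-5)·29 + (-20)·(-26) + (-7)·9 = -145 + 520 - 63 = 312
|q| = √(841 + 676 + 81) = √1598 ≈ 39.9750
comp_q p = 312 / √1598 ≈ 7.805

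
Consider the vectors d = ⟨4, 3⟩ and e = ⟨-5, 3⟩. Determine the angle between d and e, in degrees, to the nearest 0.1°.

d · e = 4·(-5) + 3·3 = -20 + 9 = -11
|d|² = 16 + 9 = 25,  |d| = √25 ≈ 5.000000
|e|² = 25 + 9 = 34,  |e| = √34 ≈ 5.830952
cos θ = -11 / (5.000000 · 5.830952) ≈ -0.37730
θ = arccos(-0.37730) ≈ 112.2°

112.2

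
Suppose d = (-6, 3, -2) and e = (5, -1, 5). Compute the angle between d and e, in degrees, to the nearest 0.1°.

d · e = (-6)·5 + 3·(-1) + (-2)·5 = -30 - 3 - 10 = -43
|d|² = 36 + 9 + 4 = 49,  |d| = √49 ≈ 7.000000
|e|² = 25 + 1 + 25 = 51,  |e| = √51 ≈ 7.141428
cos θ = -43 / (7.000000 · 7.141428) ≈ -0.86017
θ = arccos(-0.86017) ≈ 149.3°

149.3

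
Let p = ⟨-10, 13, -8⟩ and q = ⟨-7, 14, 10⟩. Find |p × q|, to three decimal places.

292.063

i: 13·10 - (-8)·14 = 130 - (-112) = 242
j: (-8)·(-7) - (-10)·10 = 56 - (-100) = 156
k: (-10)·14 - 13·(-7) = -140 - (-91) = -49
p × q = (242, 156, -49)
|p × q| = √(242² + 156² + (-49)²) = √85301 ≈ 292.0633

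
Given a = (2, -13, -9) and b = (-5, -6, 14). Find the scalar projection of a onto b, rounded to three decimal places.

-3.618

a · b = 2·(-5) + (-13)·(-6) + (-9)·14 = -10 + 78 - 126 = -58
|b| = √(25 + 36 + 196) = √257 ≈ 16.0312
comp_b a = -58 / √257 ≈ -3.618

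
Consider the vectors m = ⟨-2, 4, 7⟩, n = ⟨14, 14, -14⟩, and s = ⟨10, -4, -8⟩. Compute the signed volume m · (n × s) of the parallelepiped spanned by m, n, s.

n × s:
i: 14·(-8) - (-14)·(-4) = -112 - 56 = -168
j: (-14)·10 - 14·(-8) = -140 - (-112) = -28
k: 14·(-4) - 14·10 = -56 - 140 = -196
n × s = (-168, -28, -196)
m · (n × s) = (-2)·(-168) + 4·(-28) + 7·(-196) = 336 - 112 - 1372 = -1148

-1148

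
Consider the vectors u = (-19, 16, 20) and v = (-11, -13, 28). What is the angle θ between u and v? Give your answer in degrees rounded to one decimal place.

57.5

u · v = (-19)·(-11) + 16·(-13) + 20·28 = 209 - 208 + 560 = 561
|u|² = 361 + 256 + 400 = 1017,  |u| = √1017 ≈ 31.890437
|v|² = 121 + 169 + 784 = 1074,  |v| = √1074 ≈ 32.771939
cos θ = 561 / (31.890437 · 32.771939) ≈ 0.53678
θ = arccos(0.53678) ≈ 57.5°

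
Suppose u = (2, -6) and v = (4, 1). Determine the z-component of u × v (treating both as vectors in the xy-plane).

2·1 - (-6)·4 = 2 - (-24) = 26

26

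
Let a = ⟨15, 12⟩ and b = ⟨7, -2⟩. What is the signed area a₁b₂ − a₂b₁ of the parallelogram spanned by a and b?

-114

15·(-2) - 12·7 = -30 - 84 = -114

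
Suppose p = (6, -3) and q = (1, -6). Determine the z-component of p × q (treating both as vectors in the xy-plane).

6·(-6) - (-3)·1 = -36 - (-3) = -33

-33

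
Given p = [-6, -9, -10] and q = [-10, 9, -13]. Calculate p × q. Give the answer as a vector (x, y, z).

i: (-9)·(-13) - (-10)·9 = 117 - (-90) = 207
j: (-10)·(-10) - (-6)·(-13) = 100 - 78 = 22
k: (-6)·9 - (-9)·(-10) = -54 - 90 = -144
p × q = (207, 22, -144)

(207, 22, -144)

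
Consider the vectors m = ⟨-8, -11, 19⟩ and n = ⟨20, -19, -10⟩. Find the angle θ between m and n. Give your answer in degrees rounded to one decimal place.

m · n = (-8)·20 + (-11)·(-19) + 19·(-10) = -160 + 209 - 190 = -141
|m|² = 64 + 121 + 361 = 546,  |m| = √546 ≈ 23.366643
|n|² = 400 + 361 + 100 = 861,  |n| = √861 ≈ 29.342802
cos θ = -141 / (23.366643 · 29.342802) ≈ -0.20565
θ = arccos(-0.20565) ≈ 101.9°

101.9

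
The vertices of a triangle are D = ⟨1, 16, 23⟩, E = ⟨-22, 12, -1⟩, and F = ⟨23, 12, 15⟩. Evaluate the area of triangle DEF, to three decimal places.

DE = (-23, -4, -24),  DF = (22, -4, -8)
i: (-4)·(-8) - (-24)·(-4) = 32 - 96 = -64
j: (-24)·22 - (-23)·(-8) = -528 - 184 = -712
k: (-23)·(-4) - (-4)·22 = 92 - (-88) = 180
DE × DF = (-64, -712, 180)
|DE × DF| = √543440 ≈ 737.1838
area = ½ · 737.1838 ≈ 368.592

368.592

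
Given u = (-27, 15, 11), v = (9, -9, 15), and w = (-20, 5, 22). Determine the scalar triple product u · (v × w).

v × w:
i: (-9)·22 - 15·5 = -198 - 75 = -273
j: 15·(-20) - 9·22 = -300 - 198 = -498
k: 9·5 - (-9)·(-20) = 45 - 180 = -135
v × w = (-273, -498, -135)
u · (v × w) = (-27)·(-273) + 15·(-498) + 11·(-135) = 7371 - 7470 - 1485 = -1584

-1584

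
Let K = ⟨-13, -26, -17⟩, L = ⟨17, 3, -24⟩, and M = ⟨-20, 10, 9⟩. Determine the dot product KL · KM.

652

KL = L − K = (30, 29, -7)
KM = M − K = (-7, 36, 26)
KL · KM = 30·(-7) + 29·36 + (-7)·26 = -210 + 1044 - 182 = 652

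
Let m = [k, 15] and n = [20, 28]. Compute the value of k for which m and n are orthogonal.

m · n = k·20 + 15·28 = 420 + 20k
Set equal to 0: 20k = -420, so k = -21.

-21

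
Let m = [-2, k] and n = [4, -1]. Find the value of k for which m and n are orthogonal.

-8

m · n = (-2)·4 + k·(-1) = -8 - 1k
Set equal to 0: -1k = 8, so k = -8.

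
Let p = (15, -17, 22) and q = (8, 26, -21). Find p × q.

(-215, 491, 526)

i: (-17)·(-21) - 22·26 = 357 - 572 = -215
j: 22·8 - 15·(-21) = 176 - (-315) = 491
k: 15·26 - (-17)·8 = 390 - (-136) = 526
p × q = (-215, 491, 526)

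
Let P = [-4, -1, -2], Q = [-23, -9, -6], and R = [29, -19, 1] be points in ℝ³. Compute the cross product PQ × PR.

(-96, -75, 606)

PQ = (-19, -8, -4)
PR = (33, -18, 3)
i: (-8)·3 - (-4)·(-18) = -24 - 72 = -96
j: (-4)·33 - (-19)·3 = -132 - (-57) = -75
k: (-19)·(-18) - (-8)·33 = 342 - (-264) = 606
PQ × PR = (-96, -75, 606)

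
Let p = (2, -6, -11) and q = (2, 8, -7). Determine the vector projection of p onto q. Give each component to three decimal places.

p · q = 2·2 + (-6)·8 + (-11)·(-7) = 4 - 48 + 77 = 33
|q|² = 4 + 64 + 49 = 117
proj_q p = (33/117) · (2, 8, -7) ≈ (0.564, 2.256, -1.974)

(0.564, 2.256, -1.974)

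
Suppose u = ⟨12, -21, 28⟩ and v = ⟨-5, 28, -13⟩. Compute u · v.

-1012

u · v = 12·(-5) + (-21)·28 + 28·(-13) = -60 - 588 - 364 = -1012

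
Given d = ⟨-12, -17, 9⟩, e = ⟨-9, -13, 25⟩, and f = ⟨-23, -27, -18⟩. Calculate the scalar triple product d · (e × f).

e × f:
i: (-13)·(-18) - 25·(-27) = 234 - (-675) = 909
j: 25·(-23) - (-9)·(-18) = -575 - 162 = -737
k: (-9)·(-27) - (-13)·(-23) = 243 - 299 = -56
e × f = (909, -737, -56)
d · (e × f) = (-12)·909 + (-17)·(-737) + 9·(-56) = -10908 + 12529 - 504 = 1117

1117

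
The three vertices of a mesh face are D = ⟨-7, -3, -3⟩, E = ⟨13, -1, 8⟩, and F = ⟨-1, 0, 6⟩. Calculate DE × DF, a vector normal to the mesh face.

DE = (20, 2, 11)
DF = (6, 3, 9)
i: 2·9 - 11·3 = 18 - 33 = -15
j: 11·6 - 20·9 = 66 - 180 = -114
k: 20·3 - 2·6 = 60 - 12 = 48
DE × DF = (-15, -114, 48)

(-15, -114, 48)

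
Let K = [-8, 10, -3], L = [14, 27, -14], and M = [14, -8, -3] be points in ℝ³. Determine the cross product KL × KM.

KL = (22, 17, -11)
KM = (22, -18, 0)
i: 17·0 - (-11)·(-18) = 0 - 198 = -198
j: (-11)·22 - 22·0 = -242 - 0 = -242
k: 22·(-18) - 17·22 = -396 - 374 = -770
KL × KM = (-198, -242, -770)

(-198, -242, -770)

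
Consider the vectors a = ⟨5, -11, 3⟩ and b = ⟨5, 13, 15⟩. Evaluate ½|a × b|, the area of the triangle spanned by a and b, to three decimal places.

i: (-11)·15 - 3·13 = -165 - 39 = -204
j: 3·5 - 5·15 = 15 - 75 = -60
k: 5·13 - (-11)·5 = 65 - (-55) = 120
a × b = (-204, -60, 120)
|a × b| = √((-204)² + (-60)² + 120²) = √59616 ≈ 244.1639
area = ½ · 244.1639 ≈ 122.082

122.082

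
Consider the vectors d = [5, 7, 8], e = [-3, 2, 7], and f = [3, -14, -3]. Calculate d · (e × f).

e × f:
i: 2·(-3) - 7·(-14) = -6 - (-98) = 92
j: 7·3 - (-3)·(-3) = 21 - 9 = 12
k: (-3)·(-14) - 2·3 = 42 - 6 = 36
e × f = (92, 12, 36)
d · (e × f) = 5·92 + 7·12 + 8·36 = 460 + 84 + 288 = 832

832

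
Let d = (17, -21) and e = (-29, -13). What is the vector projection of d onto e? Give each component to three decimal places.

d · e = 17·(-29) + (-21)·(-13) = -493 + 273 = -220
|e|² = 841 + 169 = 1010
proj_e d = (-220/1010) · (-29, -13) ≈ (6.317, 2.832)

(6.317, 2.832)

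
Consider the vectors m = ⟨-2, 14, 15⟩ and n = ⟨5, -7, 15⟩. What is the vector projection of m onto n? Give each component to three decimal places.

m · n = (-2)·5 + 14·(-7) + 15·15 = -10 - 98 + 225 = 117
|n|² = 25 + 49 + 225 = 299
proj_n m = (117/299) · (5, -7, 15) ≈ (1.957, -2.739, 5.870)

(1.957, -2.739, 5.870)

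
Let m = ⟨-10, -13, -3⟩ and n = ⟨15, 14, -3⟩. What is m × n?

(81, -75, 55)

i: (-13)·(-3) - (-3)·14 = 39 - (-42) = 81
j: (-3)·15 - (-10)·(-3) = -45 - 30 = -75
k: (-10)·14 - (-13)·15 = -140 - (-195) = 55
m × n = (81, -75, 55)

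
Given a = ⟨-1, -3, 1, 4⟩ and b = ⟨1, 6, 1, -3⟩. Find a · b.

-30

a · b = (-1)·1 + (-3)·6 + 1·1 + 4·(-3) = -1 - 18 + 1 - 12 = -30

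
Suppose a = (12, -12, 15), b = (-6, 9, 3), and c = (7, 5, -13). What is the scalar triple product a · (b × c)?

-2295

b × c:
i: 9·(-13) - 3·5 = -117 - 15 = -132
j: 3·7 - (-6)·(-13) = 21 - 78 = -57
k: (-6)·5 - 9·7 = -30 - 63 = -93
b × c = (-132, -57, -93)
a · (b × c) = 12·(-132) + (-12)·(-57) + 15·(-93) = -1584 + 684 - 1395 = -2295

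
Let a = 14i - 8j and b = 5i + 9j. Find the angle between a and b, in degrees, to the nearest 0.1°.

90.7

a · b = 14·5 + (-8)·9 = 70 - 72 = -2
|a|² = 196 + 64 = 260,  |a| = √260 ≈ 16.124515
|b|² = 25 + 81 = 106,  |b| = √106 ≈ 10.295630
cos θ = -2 / (16.124515 · 10.295630) ≈ -0.01205
θ = arccos(-0.01205) ≈ 90.7°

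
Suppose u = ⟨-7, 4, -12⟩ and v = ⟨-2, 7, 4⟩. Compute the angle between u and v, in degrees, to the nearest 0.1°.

92.9

u · v = (-7)·(-2) + 4·7 + (-12)·4 = 14 + 28 - 48 = -6
|u|² = 49 + 16 + 144 = 209,  |u| = √209 ≈ 14.456832
|v|² = 4 + 49 + 16 = 69,  |v| = √69 ≈ 8.306624
cos θ = -6 / (14.456832 · 8.306624) ≈ -0.04996
θ = arccos(-0.04996) ≈ 92.9°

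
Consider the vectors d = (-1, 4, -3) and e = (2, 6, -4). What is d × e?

i: 4·(-4) - (-3)·6 = -16 - (-18) = 2
j: (-3)·2 - (-1)·(-4) = -6 - 4 = -10
k: (-1)·6 - 4·2 = -6 - 8 = -14
d × e = (2, -10, -14)

(2, -10, -14)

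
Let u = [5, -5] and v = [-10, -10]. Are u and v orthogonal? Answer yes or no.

yes

u · v = 5·(-10) + (-5)·(-10) = -50 + 50 = 0
Zero, so the vectors are orthogonal.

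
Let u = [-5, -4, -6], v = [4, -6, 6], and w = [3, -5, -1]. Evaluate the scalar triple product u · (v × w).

-256

v × w:
i: (-6)·(-1) - 6·(-5) = 6 - (-30) = 36
j: 6·3 - 4·(-1) = 18 - (-4) = 22
k: 4·(-5) - (-6)·3 = -20 - (-18) = -2
v × w = (36, 22, -2)
u · (v × w) = (-5)·36 + (-4)·22 + (-6)·(-2) = -180 - 88 + 12 = -256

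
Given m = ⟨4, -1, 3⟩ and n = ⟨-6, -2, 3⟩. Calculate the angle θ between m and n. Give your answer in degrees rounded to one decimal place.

m · n = 4·(-6) + (-1)·(-2) + 3·3 = -24 + 2 + 9 = -13
|m|² = 16 + 1 + 9 = 26,  |m| = √26 ≈ 5.099020
|n|² = 36 + 4 + 9 = 49,  |n| = √49 ≈ 7.000000
cos θ = -13 / (5.099020 · 7.000000) ≈ -0.36422
θ = arccos(-0.36422) ≈ 111.4°

111.4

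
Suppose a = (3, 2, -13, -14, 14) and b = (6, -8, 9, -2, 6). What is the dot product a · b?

-3

a · b = 3·6 + 2·(-8) + (-13)·9 + (-14)·(-2) + 14·6 = 18 - 16 - 117 + 28 + 84 = -3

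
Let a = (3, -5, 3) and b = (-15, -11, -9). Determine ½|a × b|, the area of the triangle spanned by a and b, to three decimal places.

i: (-5)·(-9) - 3·(-11) = 45 - (-33) = 78
j: 3·(-15) - 3·(-9) = -45 - (-27) = -18
k: 3·(-11) - (-5)·(-15) = -33 - 75 = -108
a × b = (78, -18, -108)
|a × b| = √(78² + (-18)² + (-108)²) = √18072 ≈ 134.4321
area = ½ · 134.4321 ≈ 67.216

67.216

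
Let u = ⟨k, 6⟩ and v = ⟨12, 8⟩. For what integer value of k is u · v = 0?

u · v = k·12 + 6·8 = 48 + 12k
Set equal to 0: 12k = -48, so k = -4.

-4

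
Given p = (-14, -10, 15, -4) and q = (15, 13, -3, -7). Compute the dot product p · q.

-357

p · q = (-14)·15 + (-10)·13 + 15·(-3) + (-4)·(-7) = -210 - 130 - 45 + 28 = -357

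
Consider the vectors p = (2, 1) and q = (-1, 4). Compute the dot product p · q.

p · q = 2·(-1) + 1·4 = -2 + 4 = 2

2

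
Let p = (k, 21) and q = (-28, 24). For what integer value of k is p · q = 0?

18

p · q = k·(-28) + 21·24 = 504 - 28k
Set equal to 0: -28k = -504, so k = 18.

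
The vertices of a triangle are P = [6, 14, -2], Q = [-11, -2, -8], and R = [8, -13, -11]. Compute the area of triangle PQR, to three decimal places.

PQ = (-17, -16, -6),  PR = (2, -27, -9)
i: (-16)·(-9) - (-6)·(-27) = 144 - 162 = -18
j: (-6)·2 - (-17)·(-9) = -12 - 153 = -165
k: (-17)·(-27) - (-16)·2 = 459 - (-32) = 491
PQ × PR = (-18, -165, 491)
|PQ × PR| = √268630 ≈ 518.2953
area = ½ · 518.2953 ≈ 259.148

259.148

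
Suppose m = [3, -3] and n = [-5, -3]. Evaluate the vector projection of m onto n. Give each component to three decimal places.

(0.882, 0.529)

m · n = 3·(-5) + (-3)·(-3) = -15 + 9 = -6
|n|² = 25 + 9 = 34
proj_n m = (-6/34) · (-5, -3) ≈ (0.882, 0.529)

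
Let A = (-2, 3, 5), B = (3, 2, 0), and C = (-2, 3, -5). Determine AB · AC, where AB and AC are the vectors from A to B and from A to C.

50

AB = B − A = (5, -1, -5)
AC = C − A = (0, 0, -10)
AB · AC = 5·0 + (-1)·0 + (-5)·(-10) = 0 + 0 + 50 = 50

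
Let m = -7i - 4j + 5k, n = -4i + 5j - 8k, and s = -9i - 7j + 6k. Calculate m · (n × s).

n × s:
i: 5·6 - (-8)·(-7) = 30 - 56 = -26
j: (-8)·(-9) - (-4)·6 = 72 - (-24) = 96
k: (-4)·(-7) - 5·(-9) = 28 - (-45) = 73
n × s = (-26, 96, 73)
m · (n × s) = (-7)·(-26) + (-4)·96 + 5·73 = 182 - 384 + 365 = 163

163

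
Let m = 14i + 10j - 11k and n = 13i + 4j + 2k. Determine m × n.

i: 10·2 - (-11)·4 = 20 - (-44) = 64
j: (-11)·13 - 14·2 = -143 - 28 = -171
k: 14·4 - 10·13 = 56 - 130 = -74
m × n = (64, -171, -74)

(64, -171, -74)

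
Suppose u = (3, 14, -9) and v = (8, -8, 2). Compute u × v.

i: 14·2 - (-9)·(-8) = 28 - 72 = -44
j: (-9)·8 - 3·2 = -72 - 6 = -78
k: 3·(-8) - 14·8 = -24 - 112 = -136
u × v = (-44, -78, -136)

(-44, -78, -136)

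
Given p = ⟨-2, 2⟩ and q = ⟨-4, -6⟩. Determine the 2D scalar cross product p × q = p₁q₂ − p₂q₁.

20

(-2)·(-6) - 2·(-4) = 12 - (-8) = 20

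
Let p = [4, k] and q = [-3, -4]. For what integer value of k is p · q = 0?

p · q = 4·(-3) + k·(-4) = -12 - 4k
Set equal to 0: -4k = 12, so k = -3.

-3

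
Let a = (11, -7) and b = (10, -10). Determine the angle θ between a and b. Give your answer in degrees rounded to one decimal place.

12.5

a · b = 11·10 + (-7)·(-10) = 110 + 70 = 180
|a|² = 121 + 49 = 170,  |a| = √170 ≈ 13.038405
|b|² = 100 + 100 = 200,  |b| = √200 ≈ 14.142136
cos θ = 180 / (13.038405 · 14.142136) ≈ 0.97619
θ = arccos(0.97619) ≈ 12.5°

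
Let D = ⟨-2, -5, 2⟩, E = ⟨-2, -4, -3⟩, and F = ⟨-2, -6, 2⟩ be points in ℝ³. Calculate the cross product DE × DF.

(-5, 0, 0)

DE = (0, 1, -5)
DF = (0, -1, 0)
i: 1·0 - (-5)·(-1) = 0 - 5 = -5
j: (-5)·0 - 0·0 = 0 - 0 = 0
k: 0·(-1) - 1·0 = 0 - 0 = 0
DE × DF = (-5, 0, 0)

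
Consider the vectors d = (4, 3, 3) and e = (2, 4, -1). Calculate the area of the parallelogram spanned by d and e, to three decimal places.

20.616

i: 3·(-1) - 3·4 = -3 - 12 = -15
j: 3·2 - 4·(-1) = 6 - (-4) = 10
k: 4·4 - 3·2 = 16 - 6 = 10
d × e = (-15, 10, 10)
|d × e| = √((-15)² + 10² + 10²) = √425 ≈ 20.6155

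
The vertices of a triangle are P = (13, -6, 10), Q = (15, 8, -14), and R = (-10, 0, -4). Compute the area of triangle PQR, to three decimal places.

335.656

PQ = (2, 14, -24),  PR = (-23, 6, -14)
i: 14·(-14) - (-24)·6 = -196 - (-144) = -52
j: (-24)·(-23) - 2·(-14) = 552 - (-28) = 580
k: 2·6 - 14·(-23) = 12 - (-322) = 334
PQ × PR = (-52, 580, 334)
|PQ × PR| = √450660 ≈ 671.3121
area = ½ · 671.3121 ≈ 335.656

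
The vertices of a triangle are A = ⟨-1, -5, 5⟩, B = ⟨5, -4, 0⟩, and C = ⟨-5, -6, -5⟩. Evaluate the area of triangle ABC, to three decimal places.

40.709

AB = (6, 1, -5),  AC = (-4, -1, -10)
i: 1·(-10) - (-5)·(-1) = -10 - 5 = -15
j: (-5)·(-4) - 6·(-10) = 20 - (-60) = 80
k: 6·(-1) - 1·(-4) = -6 - (-4) = -2
AB × AC = (-15, 80, -2)
|AB × AC| = √6629 ≈ 81.4187
area = ½ · 81.4187 ≈ 40.709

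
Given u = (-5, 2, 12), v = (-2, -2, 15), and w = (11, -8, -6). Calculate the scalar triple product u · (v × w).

v × w:
i: (-2)·(-6) - 15·(-8) = 12 - (-120) = 132
j: 15·11 - (-2)·(-6) = 165 - 12 = 153
k: (-2)·(-8) - (-2)·11 = 16 - (-22) = 38
v × w = (132, 153, 38)
u · (v × w) = (-5)·132 + 2·153 + 12·38 = -660 + 306 + 456 = 102

102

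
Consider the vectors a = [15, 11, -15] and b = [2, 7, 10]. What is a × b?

i: 11·10 - (-15)·7 = 110 - (-105) = 215
j: (-15)·2 - 15·10 = -30 - 150 = -180
k: 15·7 - 11·2 = 105 - 22 = 83
a × b = (215, -180, 83)

(215, -180, 83)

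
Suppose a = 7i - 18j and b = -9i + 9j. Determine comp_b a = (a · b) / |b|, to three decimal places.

-17.678

a · b = 7·(-9) + (-18)·9 = -63 - 162 = -225
|b| = √(81 + 81) = √162 ≈ 12.7279
comp_b a = -225 / √162 ≈ -17.678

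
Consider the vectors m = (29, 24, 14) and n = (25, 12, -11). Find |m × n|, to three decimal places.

835.278

i: 24·(-11) - 14·12 = -264 - 168 = -432
j: 14·25 - 29·(-11) = 350 - (-319) = 669
k: 29·12 - 24·25 = 348 - 600 = -252
m × n = (-432, 669, -252)
|m × n| = √((-432)² + 669² + (-252)²) = √697689 ≈ 835.2778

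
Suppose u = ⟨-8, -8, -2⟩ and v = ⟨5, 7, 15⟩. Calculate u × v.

i: (-8)·15 - (-2)·7 = -120 - (-14) = -106
j: (-2)·5 - (-8)·15 = -10 - (-120) = 110
k: (-8)·7 - (-8)·5 = -56 - (-40) = -16
u × v = (-106, 110, -16)

(-106, 110, -16)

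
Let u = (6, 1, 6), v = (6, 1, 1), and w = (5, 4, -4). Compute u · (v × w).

v × w:
i: 1·(-4) - 1·4 = -4 - 4 = -8
j: 1·5 - 6·(-4) = 5 - (-24) = 29
k: 6·4 - 1·5 = 24 - 5 = 19
v × w = (-8, 29, 19)
u · (v × w) = 6·(-8) + 1·29 + 6·19 = -48 + 29 + 114 = 95

95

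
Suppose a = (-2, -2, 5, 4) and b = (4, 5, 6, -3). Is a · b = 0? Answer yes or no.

a · b = (-2)·4 + (-2)·5 + 5·6 + 4·(-3) = -8 - 10 + 30 - 12 = 0
Zero, so the vectors are orthogonal.

yes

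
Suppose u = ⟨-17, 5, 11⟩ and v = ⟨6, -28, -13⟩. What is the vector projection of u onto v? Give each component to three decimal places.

(-2.336, 10.900, 5.061)

u · v = (-17)·6 + 5·(-28) + 11·(-13) = -102 - 140 - 143 = -385
|v|² = 36 + 784 + 169 = 989
proj_v u = (-385/989) · (6, -28, -13) ≈ (-2.336, 10.900, 5.061)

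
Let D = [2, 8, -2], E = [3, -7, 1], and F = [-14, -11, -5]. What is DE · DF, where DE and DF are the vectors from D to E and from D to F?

260

DE = E − D = (1, -15, 3)
DF = F − D = (-16, -19, -3)
DE · DF = 1·(-16) + (-15)·(-19) + 3·(-3) = -16 + 285 - 9 = 260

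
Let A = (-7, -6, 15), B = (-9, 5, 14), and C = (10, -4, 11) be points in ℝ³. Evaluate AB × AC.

AB = (-2, 11, -1)
AC = (17, 2, -4)
i: 11·(-4) - (-1)·2 = -44 - (-2) = -42
j: (-1)·17 - (-2)·(-4) = -17 - 8 = -25
k: (-2)·2 - 11·17 = -4 - 187 = -191
AB × AC = (-42, -25, -191)

(-42, -25, -191)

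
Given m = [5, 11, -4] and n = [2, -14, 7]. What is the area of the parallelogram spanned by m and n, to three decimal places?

i: 11·7 - (-4)·(-14) = 77 - 56 = 21
j: (-4)·2 - 5·7 = -8 - 35 = -43
k: 5·(-14) - 11·2 = -70 - 22 = -92
m × n = (21, -43, -92)
|m × n| = √(21² + (-43)² + (-92)²) = √10754 ≈ 103.7015

103.701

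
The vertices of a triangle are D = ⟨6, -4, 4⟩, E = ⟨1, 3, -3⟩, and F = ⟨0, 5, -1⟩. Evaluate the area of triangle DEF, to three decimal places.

16.447

DE = (-5, 7, -7),  DF = (-6, 9, -5)
i: 7·(-5) - (-7)·9 = -35 - (-63) = 28
j: (-7)·(-6) - (-5)·(-5) = 42 - 25 = 17
k: (-5)·9 - 7·(-6) = -45 - (-42) = -3
DE × DF = (28, 17, -3)
|DE × DF| = √1082 ≈ 32.8938
area = ½ · 32.8938 ≈ 16.447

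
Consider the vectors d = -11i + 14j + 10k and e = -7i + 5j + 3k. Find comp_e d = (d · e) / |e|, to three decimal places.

19.428

d · e = (-11)·(-7) + 14·5 + 10·3 = 77 + 70 + 30 = 177
|e| = √(49 + 25 + 9) = √83 ≈ 9.1104
comp_e d = 177 / √83 ≈ 19.428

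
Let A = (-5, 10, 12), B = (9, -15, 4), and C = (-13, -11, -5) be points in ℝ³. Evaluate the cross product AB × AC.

(257, 302, -494)

AB = (14, -25, -8)
AC = (-8, -21, -17)
i: (-25)·(-17) - (-8)·(-21) = 425 - 168 = 257
j: (-8)·(-8) - 14·(-17) = 64 - (-238) = 302
k: 14·(-21) - (-25)·(-8) = -294 - 200 = -494
AB × AC = (257, 302, -494)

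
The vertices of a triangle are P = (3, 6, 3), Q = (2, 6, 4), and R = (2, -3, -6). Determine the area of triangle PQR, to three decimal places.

PQ = (-1, 0, 1),  PR = (-1, -9, -9)
i: 0·(-9) - 1·(-9) = 0 - (-9) = 9
j: 1·(-1) - (-1)·(-9) = -1 - 9 = -10
k: (-1)·(-9) - 0·(-1) = 9 - 0 = 9
PQ × PR = (9, -10, 9)
|PQ × PR| = √262 ≈ 16.1864
area = ½ · 16.1864 ≈ 8.093

8.093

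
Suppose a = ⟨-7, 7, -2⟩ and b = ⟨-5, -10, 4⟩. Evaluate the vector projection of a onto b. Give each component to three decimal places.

(1.525, 3.050, -1.220)

a · b = (-7)·(-5) + 7·(-10) + (-2)·4 = 35 - 70 - 8 = -43
|b|² = 25 + 100 + 16 = 141
proj_b a = (-43/141) · (-5, -10, 4) ≈ (1.525, 3.050, -1.220)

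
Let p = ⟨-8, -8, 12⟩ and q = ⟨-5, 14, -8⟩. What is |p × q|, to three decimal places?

i: (-8)·(-8) - 12·14 = 64 - 168 = -104
j: 12·(-5) - (-8)·(-8) = -60 - 64 = -124
k: (-8)·14 - (-8)·(-5) = -112 - 40 = -152
p × q = (-104, -124, -152)
|p × q| = √((-104)² + (-124)² + (-152)²) = √49296 ≈ 222.0270

222.027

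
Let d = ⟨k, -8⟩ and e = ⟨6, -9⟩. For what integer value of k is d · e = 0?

d · e = k·6 + (-8)·(-9) = 72 + 6k
Set equal to 0: 6k = -72, so k = -12.

-12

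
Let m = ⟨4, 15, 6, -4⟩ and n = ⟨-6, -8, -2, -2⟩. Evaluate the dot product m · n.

m · n = 4·(-6) + 15·(-8) + 6·(-2) + (-4)·(-2) = -24 - 120 - 12 + 8 = -148

-148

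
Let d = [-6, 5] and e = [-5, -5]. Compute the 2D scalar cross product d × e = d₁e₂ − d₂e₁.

(-6)·(-5) - 5·(-5) = 30 - (-25) = 55

55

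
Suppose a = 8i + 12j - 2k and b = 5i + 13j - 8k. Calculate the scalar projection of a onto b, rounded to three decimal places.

13.199

a · b = 8·5 + 12·13 + (-2)·(-8) = 40 + 156 + 16 = 212
|b| = √(25 + 169 + 64) = √258 ≈ 16.0624
comp_b a = 212 / √258 ≈ 13.199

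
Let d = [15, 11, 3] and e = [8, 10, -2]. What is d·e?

224

d · e = 15·8 + 11·10 + 3·(-2) = 120 + 110 - 6 = 224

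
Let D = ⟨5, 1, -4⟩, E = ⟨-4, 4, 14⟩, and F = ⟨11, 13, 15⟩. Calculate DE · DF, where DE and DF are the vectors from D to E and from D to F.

DE = E − D = (-9, 3, 18)
DF = F − D = (6, 12, 19)
DE · DF = (-9)·6 + 3·12 + 18·19 = -54 + 36 + 342 = 324

324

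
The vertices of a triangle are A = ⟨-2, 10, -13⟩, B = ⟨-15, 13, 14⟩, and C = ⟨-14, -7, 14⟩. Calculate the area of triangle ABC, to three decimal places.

AB = (-13, 3, 27),  AC = (-12, -17, 27)
i: 3·27 - 27·(-17) = 81 - (-459) = 540
j: 27·(-12) - (-13)·27 = -324 - (-351) = 27
k: (-13)·(-17) - 3·(-12) = 221 - (-36) = 257
AB × AC = (540, 27, 257)
|AB × AC| = √358378 ≈ 598.6468
area = ½ · 598.6468 ≈ 299.323

299.323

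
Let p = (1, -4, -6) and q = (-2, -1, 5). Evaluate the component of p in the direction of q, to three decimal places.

p · q = 1·(-2) + (-4)·(-1) + (-6)·5 = -2 + 4 - 30 = -28
|q| = √(4 + 1 + 25) = √30 ≈ 5.4772
comp_q p = -28 / √30 ≈ -5.112

-5.112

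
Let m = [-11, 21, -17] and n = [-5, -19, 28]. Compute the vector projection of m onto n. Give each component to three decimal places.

m · n = (-11)·(-5) + 21·(-19) + (-17)·28 = 55 - 399 - 476 = -820
|n|² = 25 + 361 + 784 = 1170
proj_n m = (-820/1170) · (-5, -19, 28) ≈ (3.504, 13.316, -19.624)

(3.504, 13.316, -19.624)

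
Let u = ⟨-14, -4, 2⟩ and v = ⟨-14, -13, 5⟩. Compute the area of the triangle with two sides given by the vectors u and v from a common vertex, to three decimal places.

i: (-4)·5 - 2·(-13) = -20 - (-26) = 6
j: 2·(-14) - (-14)·5 = -28 - (-70) = 42
k: (-14)·(-13) - (-4)·(-14) = 182 - 56 = 126
u × v = (6, 42, 126)
|u × v| = √(6² + 42² + 126²) = √17676 ≈ 132.9511
area = ½ · 132.9511 ≈ 66.476

66.476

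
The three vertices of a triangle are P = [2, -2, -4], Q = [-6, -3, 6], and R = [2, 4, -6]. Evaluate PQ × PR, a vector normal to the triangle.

PQ = (-8, -1, 10)
PR = (0, 6, -2)
i: (-1)·(-2) - 10·6 = 2 - 60 = -58
j: 10·0 - (-8)·(-2) = 0 - 16 = -16
k: (-8)·6 - (-1)·0 = -48 - 0 = -48
PQ × PR = (-58, -16, -48)

(-58, -16, -48)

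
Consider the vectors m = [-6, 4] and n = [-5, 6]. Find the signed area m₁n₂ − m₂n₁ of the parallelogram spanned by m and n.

(-6)·6 - 4·(-5) = -36 - (-20) = -16

-16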